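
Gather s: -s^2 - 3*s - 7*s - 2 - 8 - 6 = -s^2 - 10*s - 16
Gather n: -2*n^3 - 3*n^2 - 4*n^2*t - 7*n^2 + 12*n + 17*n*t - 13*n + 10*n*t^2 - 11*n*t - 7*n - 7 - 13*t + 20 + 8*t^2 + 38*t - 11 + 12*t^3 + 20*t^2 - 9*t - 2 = -2*n^3 + n^2*(-4*t - 10) + n*(10*t^2 + 6*t - 8) + 12*t^3 + 28*t^2 + 16*t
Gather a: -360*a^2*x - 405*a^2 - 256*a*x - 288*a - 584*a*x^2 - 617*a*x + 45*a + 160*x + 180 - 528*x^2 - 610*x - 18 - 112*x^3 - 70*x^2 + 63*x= a^2*(-360*x - 405) + a*(-584*x^2 - 873*x - 243) - 112*x^3 - 598*x^2 - 387*x + 162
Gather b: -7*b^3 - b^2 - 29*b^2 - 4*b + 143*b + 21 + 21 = -7*b^3 - 30*b^2 + 139*b + 42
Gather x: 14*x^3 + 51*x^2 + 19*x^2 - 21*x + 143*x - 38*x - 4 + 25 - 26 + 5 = 14*x^3 + 70*x^2 + 84*x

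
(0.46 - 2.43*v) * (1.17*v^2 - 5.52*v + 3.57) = -2.8431*v^3 + 13.9518*v^2 - 11.2143*v + 1.6422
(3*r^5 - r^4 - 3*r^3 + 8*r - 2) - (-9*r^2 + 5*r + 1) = 3*r^5 - r^4 - 3*r^3 + 9*r^2 + 3*r - 3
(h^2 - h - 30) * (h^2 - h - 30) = h^4 - 2*h^3 - 59*h^2 + 60*h + 900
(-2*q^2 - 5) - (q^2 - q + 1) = -3*q^2 + q - 6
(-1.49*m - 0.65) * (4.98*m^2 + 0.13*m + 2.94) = -7.4202*m^3 - 3.4307*m^2 - 4.4651*m - 1.911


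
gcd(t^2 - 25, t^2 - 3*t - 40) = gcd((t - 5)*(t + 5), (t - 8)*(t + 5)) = t + 5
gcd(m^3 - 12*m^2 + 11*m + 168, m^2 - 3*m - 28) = m - 7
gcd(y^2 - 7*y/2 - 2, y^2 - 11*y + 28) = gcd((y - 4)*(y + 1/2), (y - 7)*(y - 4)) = y - 4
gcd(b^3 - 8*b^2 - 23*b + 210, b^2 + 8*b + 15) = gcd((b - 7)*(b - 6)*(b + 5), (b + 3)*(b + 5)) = b + 5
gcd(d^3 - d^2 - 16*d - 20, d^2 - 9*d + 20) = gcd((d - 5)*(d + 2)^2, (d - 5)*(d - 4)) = d - 5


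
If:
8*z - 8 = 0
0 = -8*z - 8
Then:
No Solution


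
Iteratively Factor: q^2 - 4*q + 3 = (q - 1)*(q - 3)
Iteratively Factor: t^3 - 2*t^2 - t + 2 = (t + 1)*(t^2 - 3*t + 2) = (t - 1)*(t + 1)*(t - 2)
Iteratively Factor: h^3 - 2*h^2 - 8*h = (h - 4)*(h^2 + 2*h) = h*(h - 4)*(h + 2)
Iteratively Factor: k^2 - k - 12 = (k - 4)*(k + 3)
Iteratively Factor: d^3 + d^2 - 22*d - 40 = (d + 4)*(d^2 - 3*d - 10) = (d - 5)*(d + 4)*(d + 2)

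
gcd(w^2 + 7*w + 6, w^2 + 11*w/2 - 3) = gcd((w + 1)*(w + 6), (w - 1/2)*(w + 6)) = w + 6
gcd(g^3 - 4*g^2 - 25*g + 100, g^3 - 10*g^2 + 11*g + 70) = g - 5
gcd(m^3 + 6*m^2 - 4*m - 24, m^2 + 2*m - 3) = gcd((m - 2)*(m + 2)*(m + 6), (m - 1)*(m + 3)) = 1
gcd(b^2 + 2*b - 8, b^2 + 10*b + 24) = b + 4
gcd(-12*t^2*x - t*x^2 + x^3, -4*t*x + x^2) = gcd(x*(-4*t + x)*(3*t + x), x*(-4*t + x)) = -4*t*x + x^2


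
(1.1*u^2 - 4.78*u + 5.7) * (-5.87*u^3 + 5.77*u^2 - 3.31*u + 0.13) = -6.457*u^5 + 34.4056*u^4 - 64.6806*u^3 + 48.8538*u^2 - 19.4884*u + 0.741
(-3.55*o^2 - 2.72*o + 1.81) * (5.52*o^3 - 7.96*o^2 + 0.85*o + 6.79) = -19.596*o^5 + 13.2436*o^4 + 28.6249*o^3 - 40.8241*o^2 - 16.9303*o + 12.2899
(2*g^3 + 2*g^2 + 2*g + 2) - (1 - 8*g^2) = 2*g^3 + 10*g^2 + 2*g + 1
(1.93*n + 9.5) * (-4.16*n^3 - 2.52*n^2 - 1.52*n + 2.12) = -8.0288*n^4 - 44.3836*n^3 - 26.8736*n^2 - 10.3484*n + 20.14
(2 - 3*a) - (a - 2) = 4 - 4*a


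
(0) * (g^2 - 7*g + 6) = 0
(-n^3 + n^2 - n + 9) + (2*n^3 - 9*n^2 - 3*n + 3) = n^3 - 8*n^2 - 4*n + 12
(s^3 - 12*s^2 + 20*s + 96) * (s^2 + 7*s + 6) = s^5 - 5*s^4 - 58*s^3 + 164*s^2 + 792*s + 576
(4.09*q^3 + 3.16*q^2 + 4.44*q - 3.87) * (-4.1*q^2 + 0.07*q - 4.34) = -16.769*q^5 - 12.6697*q^4 - 35.7334*q^3 + 2.4634*q^2 - 19.5405*q + 16.7958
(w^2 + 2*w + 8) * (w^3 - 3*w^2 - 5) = w^5 - w^4 + 2*w^3 - 29*w^2 - 10*w - 40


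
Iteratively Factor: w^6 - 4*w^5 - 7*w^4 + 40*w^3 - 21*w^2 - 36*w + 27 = (w + 3)*(w^5 - 7*w^4 + 14*w^3 - 2*w^2 - 15*w + 9) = (w - 1)*(w + 3)*(w^4 - 6*w^3 + 8*w^2 + 6*w - 9) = (w - 1)*(w + 1)*(w + 3)*(w^3 - 7*w^2 + 15*w - 9) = (w - 3)*(w - 1)*(w + 1)*(w + 3)*(w^2 - 4*w + 3) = (w - 3)*(w - 1)^2*(w + 1)*(w + 3)*(w - 3)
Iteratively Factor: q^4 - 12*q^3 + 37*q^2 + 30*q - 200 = (q - 5)*(q^3 - 7*q^2 + 2*q + 40) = (q - 5)*(q + 2)*(q^2 - 9*q + 20) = (q - 5)*(q - 4)*(q + 2)*(q - 5)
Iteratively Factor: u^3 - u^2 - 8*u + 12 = (u - 2)*(u^2 + u - 6) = (u - 2)^2*(u + 3)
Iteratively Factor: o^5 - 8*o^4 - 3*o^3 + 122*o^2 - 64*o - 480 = (o + 3)*(o^4 - 11*o^3 + 30*o^2 + 32*o - 160) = (o - 4)*(o + 3)*(o^3 - 7*o^2 + 2*o + 40) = (o - 5)*(o - 4)*(o + 3)*(o^2 - 2*o - 8) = (o - 5)*(o - 4)*(o + 2)*(o + 3)*(o - 4)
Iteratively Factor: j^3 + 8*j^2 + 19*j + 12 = (j + 1)*(j^2 + 7*j + 12) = (j + 1)*(j + 4)*(j + 3)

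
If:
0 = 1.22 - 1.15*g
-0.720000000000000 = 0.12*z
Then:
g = 1.06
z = -6.00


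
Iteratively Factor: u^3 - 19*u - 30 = (u - 5)*(u^2 + 5*u + 6) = (u - 5)*(u + 2)*(u + 3)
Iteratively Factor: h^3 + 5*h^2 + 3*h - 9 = (h - 1)*(h^2 + 6*h + 9) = (h - 1)*(h + 3)*(h + 3)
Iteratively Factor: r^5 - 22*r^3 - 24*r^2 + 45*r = (r + 3)*(r^4 - 3*r^3 - 13*r^2 + 15*r) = r*(r + 3)*(r^3 - 3*r^2 - 13*r + 15) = r*(r + 3)^2*(r^2 - 6*r + 5) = r*(r - 1)*(r + 3)^2*(r - 5)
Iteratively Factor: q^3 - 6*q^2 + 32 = (q + 2)*(q^2 - 8*q + 16) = (q - 4)*(q + 2)*(q - 4)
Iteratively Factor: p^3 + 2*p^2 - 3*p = (p - 1)*(p^2 + 3*p) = (p - 1)*(p + 3)*(p)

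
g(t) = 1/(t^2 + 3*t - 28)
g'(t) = (-2*t - 3)/(t^2 + 3*t - 28)^2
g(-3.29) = -0.04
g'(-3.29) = 0.00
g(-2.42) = -0.03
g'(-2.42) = 0.00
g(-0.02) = -0.04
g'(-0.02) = -0.00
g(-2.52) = -0.03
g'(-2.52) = 0.00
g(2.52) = -0.07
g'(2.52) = -0.04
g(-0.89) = -0.03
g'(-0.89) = -0.00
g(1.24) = -0.04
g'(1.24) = -0.01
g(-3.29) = -0.04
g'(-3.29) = 0.00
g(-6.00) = -0.10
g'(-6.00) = 0.09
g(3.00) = -0.10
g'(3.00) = -0.09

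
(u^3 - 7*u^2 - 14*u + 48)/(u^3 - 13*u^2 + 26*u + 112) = (u^2 + u - 6)/(u^2 - 5*u - 14)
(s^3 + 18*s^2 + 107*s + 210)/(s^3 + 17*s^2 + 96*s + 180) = (s + 7)/(s + 6)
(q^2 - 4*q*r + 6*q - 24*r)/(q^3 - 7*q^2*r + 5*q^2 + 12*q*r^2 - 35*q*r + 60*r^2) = (q + 6)/(q^2 - 3*q*r + 5*q - 15*r)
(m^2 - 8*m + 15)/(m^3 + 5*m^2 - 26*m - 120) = (m - 3)/(m^2 + 10*m + 24)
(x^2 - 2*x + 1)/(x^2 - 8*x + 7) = (x - 1)/(x - 7)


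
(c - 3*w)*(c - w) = c^2 - 4*c*w + 3*w^2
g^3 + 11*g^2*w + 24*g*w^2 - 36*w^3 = (g - w)*(g + 6*w)^2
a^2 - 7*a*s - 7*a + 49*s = (a - 7)*(a - 7*s)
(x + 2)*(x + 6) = x^2 + 8*x + 12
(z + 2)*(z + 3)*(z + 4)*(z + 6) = z^4 + 15*z^3 + 80*z^2 + 180*z + 144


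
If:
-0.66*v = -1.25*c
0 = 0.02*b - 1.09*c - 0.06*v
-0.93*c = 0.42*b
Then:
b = 0.00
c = 0.00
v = 0.00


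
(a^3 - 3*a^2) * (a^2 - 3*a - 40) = a^5 - 6*a^4 - 31*a^3 + 120*a^2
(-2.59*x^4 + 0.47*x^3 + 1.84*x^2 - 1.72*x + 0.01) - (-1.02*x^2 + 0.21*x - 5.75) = -2.59*x^4 + 0.47*x^3 + 2.86*x^2 - 1.93*x + 5.76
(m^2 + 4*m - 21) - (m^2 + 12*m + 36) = -8*m - 57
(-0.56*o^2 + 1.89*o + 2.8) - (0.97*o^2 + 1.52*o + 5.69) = -1.53*o^2 + 0.37*o - 2.89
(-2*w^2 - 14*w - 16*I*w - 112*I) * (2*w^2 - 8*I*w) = -4*w^4 - 28*w^3 - 16*I*w^3 - 128*w^2 - 112*I*w^2 - 896*w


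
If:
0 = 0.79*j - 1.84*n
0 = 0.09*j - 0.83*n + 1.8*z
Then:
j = 6.75780452968782*z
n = 2.90144868394205*z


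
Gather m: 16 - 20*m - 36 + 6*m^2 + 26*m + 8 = 6*m^2 + 6*m - 12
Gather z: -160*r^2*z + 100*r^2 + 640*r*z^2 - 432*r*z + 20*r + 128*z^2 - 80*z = 100*r^2 + 20*r + z^2*(640*r + 128) + z*(-160*r^2 - 432*r - 80)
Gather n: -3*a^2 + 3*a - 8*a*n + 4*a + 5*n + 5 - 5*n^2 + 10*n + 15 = -3*a^2 + 7*a - 5*n^2 + n*(15 - 8*a) + 20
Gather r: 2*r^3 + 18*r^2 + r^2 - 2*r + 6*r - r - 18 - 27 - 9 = 2*r^3 + 19*r^2 + 3*r - 54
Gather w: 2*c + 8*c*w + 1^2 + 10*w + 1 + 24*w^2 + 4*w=2*c + 24*w^2 + w*(8*c + 14) + 2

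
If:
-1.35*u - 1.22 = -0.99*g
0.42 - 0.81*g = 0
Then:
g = 0.52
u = -0.52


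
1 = 1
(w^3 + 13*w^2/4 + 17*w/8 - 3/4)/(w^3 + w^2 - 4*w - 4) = (w^2 + 5*w/4 - 3/8)/(w^2 - w - 2)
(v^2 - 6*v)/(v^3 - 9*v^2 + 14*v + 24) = v/(v^2 - 3*v - 4)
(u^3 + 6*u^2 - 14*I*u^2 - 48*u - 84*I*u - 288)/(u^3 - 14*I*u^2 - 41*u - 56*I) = (u^2 + 6*u*(1 - I) - 36*I)/(u^2 - 6*I*u + 7)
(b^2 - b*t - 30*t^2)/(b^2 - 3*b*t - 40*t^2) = (-b + 6*t)/(-b + 8*t)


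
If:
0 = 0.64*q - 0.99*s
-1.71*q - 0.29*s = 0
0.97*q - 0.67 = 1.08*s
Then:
No Solution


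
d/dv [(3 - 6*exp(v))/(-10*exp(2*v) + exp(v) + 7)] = 3*(-(2*exp(v) - 1)*(20*exp(v) - 1) + 20*exp(2*v) - 2*exp(v) - 14)*exp(v)/(-10*exp(2*v) + exp(v) + 7)^2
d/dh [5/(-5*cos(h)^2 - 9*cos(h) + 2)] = -5*(10*cos(h) + 9)*sin(h)/(5*cos(h)^2 + 9*cos(h) - 2)^2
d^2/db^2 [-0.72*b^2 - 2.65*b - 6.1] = -1.44000000000000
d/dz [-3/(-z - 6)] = -3/(z + 6)^2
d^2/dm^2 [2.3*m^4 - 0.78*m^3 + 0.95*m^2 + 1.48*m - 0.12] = 27.6*m^2 - 4.68*m + 1.9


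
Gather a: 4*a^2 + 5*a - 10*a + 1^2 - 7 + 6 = 4*a^2 - 5*a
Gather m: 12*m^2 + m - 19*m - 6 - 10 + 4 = 12*m^2 - 18*m - 12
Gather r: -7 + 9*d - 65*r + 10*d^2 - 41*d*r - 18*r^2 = 10*d^2 + 9*d - 18*r^2 + r*(-41*d - 65) - 7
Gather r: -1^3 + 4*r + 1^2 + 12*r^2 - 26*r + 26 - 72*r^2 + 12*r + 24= -60*r^2 - 10*r + 50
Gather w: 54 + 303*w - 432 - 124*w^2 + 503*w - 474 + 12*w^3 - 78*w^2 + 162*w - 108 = 12*w^3 - 202*w^2 + 968*w - 960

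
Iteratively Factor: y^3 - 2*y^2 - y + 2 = (y + 1)*(y^2 - 3*y + 2) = (y - 1)*(y + 1)*(y - 2)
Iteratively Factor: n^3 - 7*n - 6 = (n + 2)*(n^2 - 2*n - 3) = (n + 1)*(n + 2)*(n - 3)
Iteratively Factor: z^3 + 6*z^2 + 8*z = (z + 2)*(z^2 + 4*z) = z*(z + 2)*(z + 4)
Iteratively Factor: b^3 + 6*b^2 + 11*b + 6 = (b + 2)*(b^2 + 4*b + 3) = (b + 1)*(b + 2)*(b + 3)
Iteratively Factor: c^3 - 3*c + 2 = (c - 1)*(c^2 + c - 2) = (c - 1)^2*(c + 2)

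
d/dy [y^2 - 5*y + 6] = 2*y - 5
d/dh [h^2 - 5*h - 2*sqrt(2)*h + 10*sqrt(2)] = 2*h - 5 - 2*sqrt(2)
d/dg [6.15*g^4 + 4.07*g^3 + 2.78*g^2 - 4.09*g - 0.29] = 24.6*g^3 + 12.21*g^2 + 5.56*g - 4.09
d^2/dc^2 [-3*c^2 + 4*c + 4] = -6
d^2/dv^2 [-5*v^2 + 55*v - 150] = -10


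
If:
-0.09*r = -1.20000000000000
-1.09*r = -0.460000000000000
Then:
No Solution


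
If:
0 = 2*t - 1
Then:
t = 1/2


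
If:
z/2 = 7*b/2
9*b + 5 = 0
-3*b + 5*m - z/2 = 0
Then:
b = -5/9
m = -13/18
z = -35/9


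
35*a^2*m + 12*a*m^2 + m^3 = m*(5*a + m)*(7*a + m)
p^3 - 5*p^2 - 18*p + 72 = (p - 6)*(p - 3)*(p + 4)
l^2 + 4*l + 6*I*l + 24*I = (l + 4)*(l + 6*I)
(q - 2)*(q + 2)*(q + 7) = q^3 + 7*q^2 - 4*q - 28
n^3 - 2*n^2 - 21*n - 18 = (n - 6)*(n + 1)*(n + 3)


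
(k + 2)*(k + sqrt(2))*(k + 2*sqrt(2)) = k^3 + 2*k^2 + 3*sqrt(2)*k^2 + 4*k + 6*sqrt(2)*k + 8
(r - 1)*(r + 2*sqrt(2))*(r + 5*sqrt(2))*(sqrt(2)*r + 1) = sqrt(2)*r^4 - sqrt(2)*r^3 + 15*r^3 - 15*r^2 + 27*sqrt(2)*r^2 - 27*sqrt(2)*r + 20*r - 20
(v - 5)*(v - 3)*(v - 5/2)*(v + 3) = v^4 - 15*v^3/2 + 7*v^2/2 + 135*v/2 - 225/2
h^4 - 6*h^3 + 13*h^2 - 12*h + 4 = (h - 2)^2*(h - 1)^2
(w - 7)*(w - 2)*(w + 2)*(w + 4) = w^4 - 3*w^3 - 32*w^2 + 12*w + 112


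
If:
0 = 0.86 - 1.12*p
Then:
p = 0.77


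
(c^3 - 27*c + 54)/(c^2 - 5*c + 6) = (c^2 + 3*c - 18)/(c - 2)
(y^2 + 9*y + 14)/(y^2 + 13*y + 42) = (y + 2)/(y + 6)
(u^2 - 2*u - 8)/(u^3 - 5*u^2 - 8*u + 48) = (u + 2)/(u^2 - u - 12)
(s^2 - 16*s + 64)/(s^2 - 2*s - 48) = (s - 8)/(s + 6)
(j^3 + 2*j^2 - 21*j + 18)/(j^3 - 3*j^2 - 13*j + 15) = (j^2 + 3*j - 18)/(j^2 - 2*j - 15)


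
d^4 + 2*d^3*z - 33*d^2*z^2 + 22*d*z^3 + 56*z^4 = (d - 4*z)*(d - 2*z)*(d + z)*(d + 7*z)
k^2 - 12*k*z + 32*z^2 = (k - 8*z)*(k - 4*z)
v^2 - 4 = (v - 2)*(v + 2)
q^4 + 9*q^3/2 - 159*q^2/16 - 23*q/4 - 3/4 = (q - 2)*(q + 1/4)^2*(q + 6)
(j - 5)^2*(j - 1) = j^3 - 11*j^2 + 35*j - 25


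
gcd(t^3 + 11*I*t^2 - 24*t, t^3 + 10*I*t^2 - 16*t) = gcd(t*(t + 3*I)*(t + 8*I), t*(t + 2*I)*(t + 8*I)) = t^2 + 8*I*t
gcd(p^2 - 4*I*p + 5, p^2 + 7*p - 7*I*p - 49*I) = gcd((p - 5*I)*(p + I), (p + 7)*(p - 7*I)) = 1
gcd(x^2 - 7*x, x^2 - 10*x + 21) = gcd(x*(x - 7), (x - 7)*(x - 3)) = x - 7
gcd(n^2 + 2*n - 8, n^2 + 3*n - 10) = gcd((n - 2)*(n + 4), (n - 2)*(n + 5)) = n - 2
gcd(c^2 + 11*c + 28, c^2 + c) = 1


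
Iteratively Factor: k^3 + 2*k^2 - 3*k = (k)*(k^2 + 2*k - 3) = k*(k + 3)*(k - 1)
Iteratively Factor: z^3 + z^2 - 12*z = (z)*(z^2 + z - 12) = z*(z + 4)*(z - 3)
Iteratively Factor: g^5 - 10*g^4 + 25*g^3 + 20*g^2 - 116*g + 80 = (g - 1)*(g^4 - 9*g^3 + 16*g^2 + 36*g - 80) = (g - 5)*(g - 1)*(g^3 - 4*g^2 - 4*g + 16) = (g - 5)*(g - 2)*(g - 1)*(g^2 - 2*g - 8) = (g - 5)*(g - 2)*(g - 1)*(g + 2)*(g - 4)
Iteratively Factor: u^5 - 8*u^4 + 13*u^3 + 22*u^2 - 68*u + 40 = (u - 5)*(u^4 - 3*u^3 - 2*u^2 + 12*u - 8) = (u - 5)*(u - 2)*(u^3 - u^2 - 4*u + 4) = (u - 5)*(u - 2)*(u + 2)*(u^2 - 3*u + 2) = (u - 5)*(u - 2)*(u - 1)*(u + 2)*(u - 2)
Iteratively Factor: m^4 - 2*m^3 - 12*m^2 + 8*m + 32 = (m - 2)*(m^3 - 12*m - 16) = (m - 2)*(m + 2)*(m^2 - 2*m - 8) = (m - 2)*(m + 2)^2*(m - 4)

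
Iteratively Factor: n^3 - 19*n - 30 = (n - 5)*(n^2 + 5*n + 6) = (n - 5)*(n + 2)*(n + 3)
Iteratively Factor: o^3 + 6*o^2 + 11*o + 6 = (o + 3)*(o^2 + 3*o + 2) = (o + 1)*(o + 3)*(o + 2)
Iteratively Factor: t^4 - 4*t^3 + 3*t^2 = (t - 1)*(t^3 - 3*t^2) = (t - 3)*(t - 1)*(t^2) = t*(t - 3)*(t - 1)*(t)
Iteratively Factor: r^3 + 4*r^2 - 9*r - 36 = (r + 4)*(r^2 - 9) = (r - 3)*(r + 4)*(r + 3)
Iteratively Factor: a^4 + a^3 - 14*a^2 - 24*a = (a)*(a^3 + a^2 - 14*a - 24) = a*(a + 2)*(a^2 - a - 12) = a*(a + 2)*(a + 3)*(a - 4)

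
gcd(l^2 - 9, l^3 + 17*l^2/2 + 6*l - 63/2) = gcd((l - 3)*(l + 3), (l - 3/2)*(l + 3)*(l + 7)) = l + 3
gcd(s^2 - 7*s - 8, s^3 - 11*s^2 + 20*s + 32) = s^2 - 7*s - 8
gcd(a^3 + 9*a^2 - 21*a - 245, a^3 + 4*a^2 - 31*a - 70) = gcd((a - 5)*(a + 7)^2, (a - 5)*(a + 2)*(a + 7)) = a^2 + 2*a - 35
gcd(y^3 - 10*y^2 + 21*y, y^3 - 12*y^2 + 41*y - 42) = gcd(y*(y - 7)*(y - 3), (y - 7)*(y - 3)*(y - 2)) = y^2 - 10*y + 21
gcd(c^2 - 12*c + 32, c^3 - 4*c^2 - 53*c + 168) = c - 8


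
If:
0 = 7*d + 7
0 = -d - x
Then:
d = -1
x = 1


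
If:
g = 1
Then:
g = 1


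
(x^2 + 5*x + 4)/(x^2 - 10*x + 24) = (x^2 + 5*x + 4)/(x^2 - 10*x + 24)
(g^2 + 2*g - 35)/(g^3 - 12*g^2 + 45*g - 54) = (g^2 + 2*g - 35)/(g^3 - 12*g^2 + 45*g - 54)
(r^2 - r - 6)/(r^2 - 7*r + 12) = (r + 2)/(r - 4)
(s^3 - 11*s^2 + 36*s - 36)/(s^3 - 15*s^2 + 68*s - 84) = (s - 3)/(s - 7)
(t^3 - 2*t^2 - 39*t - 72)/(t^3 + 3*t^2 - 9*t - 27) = (t - 8)/(t - 3)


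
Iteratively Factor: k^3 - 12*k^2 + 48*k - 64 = (k - 4)*(k^2 - 8*k + 16) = (k - 4)^2*(k - 4)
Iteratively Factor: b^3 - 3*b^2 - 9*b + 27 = (b - 3)*(b^2 - 9) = (b - 3)*(b + 3)*(b - 3)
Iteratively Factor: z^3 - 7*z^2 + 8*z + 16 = (z - 4)*(z^2 - 3*z - 4) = (z - 4)*(z + 1)*(z - 4)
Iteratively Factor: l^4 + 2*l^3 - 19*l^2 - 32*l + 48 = (l + 4)*(l^3 - 2*l^2 - 11*l + 12) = (l - 4)*(l + 4)*(l^2 + 2*l - 3) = (l - 4)*(l - 1)*(l + 4)*(l + 3)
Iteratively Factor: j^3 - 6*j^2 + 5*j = (j - 5)*(j^2 - j) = (j - 5)*(j - 1)*(j)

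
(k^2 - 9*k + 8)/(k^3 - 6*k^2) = (k^2 - 9*k + 8)/(k^2*(k - 6))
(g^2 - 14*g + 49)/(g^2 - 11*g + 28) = (g - 7)/(g - 4)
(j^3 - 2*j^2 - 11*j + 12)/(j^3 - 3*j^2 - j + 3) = (j^2 - j - 12)/(j^2 - 2*j - 3)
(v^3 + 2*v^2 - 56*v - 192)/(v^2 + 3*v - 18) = (v^2 - 4*v - 32)/(v - 3)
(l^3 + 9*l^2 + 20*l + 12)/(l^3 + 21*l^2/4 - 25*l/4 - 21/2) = 4*(l + 2)/(4*l - 7)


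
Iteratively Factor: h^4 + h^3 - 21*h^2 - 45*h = (h + 3)*(h^3 - 2*h^2 - 15*h) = (h + 3)^2*(h^2 - 5*h) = (h - 5)*(h + 3)^2*(h)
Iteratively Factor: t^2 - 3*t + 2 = (t - 2)*(t - 1)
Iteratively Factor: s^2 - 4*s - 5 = (s - 5)*(s + 1)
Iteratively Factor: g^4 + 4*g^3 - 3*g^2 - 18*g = (g)*(g^3 + 4*g^2 - 3*g - 18) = g*(g + 3)*(g^2 + g - 6) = g*(g + 3)^2*(g - 2)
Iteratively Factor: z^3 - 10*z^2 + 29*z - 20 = (z - 1)*(z^2 - 9*z + 20) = (z - 4)*(z - 1)*(z - 5)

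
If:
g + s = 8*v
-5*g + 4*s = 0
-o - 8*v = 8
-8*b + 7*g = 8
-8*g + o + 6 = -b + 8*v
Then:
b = -38/31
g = -8/31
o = -230/31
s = -10/31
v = -9/124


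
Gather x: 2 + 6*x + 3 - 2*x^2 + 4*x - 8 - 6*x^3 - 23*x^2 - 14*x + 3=-6*x^3 - 25*x^2 - 4*x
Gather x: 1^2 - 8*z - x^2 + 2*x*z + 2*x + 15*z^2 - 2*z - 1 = -x^2 + x*(2*z + 2) + 15*z^2 - 10*z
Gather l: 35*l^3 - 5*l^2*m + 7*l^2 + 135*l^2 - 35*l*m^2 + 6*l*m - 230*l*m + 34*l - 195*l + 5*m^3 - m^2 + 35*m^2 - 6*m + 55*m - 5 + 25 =35*l^3 + l^2*(142 - 5*m) + l*(-35*m^2 - 224*m - 161) + 5*m^3 + 34*m^2 + 49*m + 20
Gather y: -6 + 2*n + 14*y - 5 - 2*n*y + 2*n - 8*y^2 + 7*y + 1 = 4*n - 8*y^2 + y*(21 - 2*n) - 10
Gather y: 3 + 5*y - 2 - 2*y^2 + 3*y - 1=-2*y^2 + 8*y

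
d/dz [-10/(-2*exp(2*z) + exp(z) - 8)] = (10 - 40*exp(z))*exp(z)/(2*exp(2*z) - exp(z) + 8)^2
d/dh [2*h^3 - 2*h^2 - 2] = 2*h*(3*h - 2)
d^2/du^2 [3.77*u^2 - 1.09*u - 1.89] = 7.54000000000000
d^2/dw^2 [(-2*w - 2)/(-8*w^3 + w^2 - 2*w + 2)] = 4*(4*(w + 1)*(12*w^2 - w + 1)^2 + (-24*w^2 + 2*w - (w + 1)*(24*w - 1) - 2)*(8*w^3 - w^2 + 2*w - 2))/(8*w^3 - w^2 + 2*w - 2)^3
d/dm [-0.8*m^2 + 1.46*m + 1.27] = 1.46 - 1.6*m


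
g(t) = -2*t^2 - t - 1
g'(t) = -4*t - 1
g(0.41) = -1.75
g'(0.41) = -2.64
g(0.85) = -3.30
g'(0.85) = -4.40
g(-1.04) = -2.12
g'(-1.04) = 3.16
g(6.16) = -83.05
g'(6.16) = -25.64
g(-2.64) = -12.30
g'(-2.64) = 9.56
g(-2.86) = -14.50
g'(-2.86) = 10.44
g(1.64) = -8.02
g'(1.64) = -7.56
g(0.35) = -1.60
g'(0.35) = -2.40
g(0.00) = -1.00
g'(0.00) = -1.00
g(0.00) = -1.00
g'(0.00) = -1.00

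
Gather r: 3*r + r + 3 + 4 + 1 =4*r + 8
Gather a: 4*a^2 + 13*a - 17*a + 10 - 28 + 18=4*a^2 - 4*a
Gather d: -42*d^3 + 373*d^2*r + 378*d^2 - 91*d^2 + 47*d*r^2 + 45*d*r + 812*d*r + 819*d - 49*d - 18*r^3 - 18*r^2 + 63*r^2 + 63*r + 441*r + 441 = -42*d^3 + d^2*(373*r + 287) + d*(47*r^2 + 857*r + 770) - 18*r^3 + 45*r^2 + 504*r + 441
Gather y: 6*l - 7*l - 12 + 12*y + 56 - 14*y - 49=-l - 2*y - 5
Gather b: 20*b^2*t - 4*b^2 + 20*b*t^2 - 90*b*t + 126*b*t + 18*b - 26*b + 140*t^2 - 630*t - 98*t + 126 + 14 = b^2*(20*t - 4) + b*(20*t^2 + 36*t - 8) + 140*t^2 - 728*t + 140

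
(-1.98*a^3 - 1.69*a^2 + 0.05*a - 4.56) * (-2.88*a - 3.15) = 5.7024*a^4 + 11.1042*a^3 + 5.1795*a^2 + 12.9753*a + 14.364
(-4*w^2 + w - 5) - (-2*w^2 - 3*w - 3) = -2*w^2 + 4*w - 2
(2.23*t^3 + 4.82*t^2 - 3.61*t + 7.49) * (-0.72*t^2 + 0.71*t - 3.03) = -1.6056*t^5 - 1.8871*t^4 - 0.7355*t^3 - 22.5605*t^2 + 16.2562*t - 22.6947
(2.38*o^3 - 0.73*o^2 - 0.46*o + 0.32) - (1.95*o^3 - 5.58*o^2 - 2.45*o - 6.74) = 0.43*o^3 + 4.85*o^2 + 1.99*o + 7.06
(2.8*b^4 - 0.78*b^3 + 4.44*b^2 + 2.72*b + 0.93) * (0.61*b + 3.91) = 1.708*b^5 + 10.4722*b^4 - 0.3414*b^3 + 19.0196*b^2 + 11.2025*b + 3.6363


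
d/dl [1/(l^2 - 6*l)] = 2*(3 - l)/(l^2*(l - 6)^2)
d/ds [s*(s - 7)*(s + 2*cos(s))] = -s*(s - 7)*(2*sin(s) - 1) + s*(s + 2*cos(s)) + (s - 7)*(s + 2*cos(s))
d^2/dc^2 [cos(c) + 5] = -cos(c)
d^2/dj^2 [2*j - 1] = 0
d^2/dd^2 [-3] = 0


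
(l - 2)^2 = l^2 - 4*l + 4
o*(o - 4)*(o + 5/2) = o^3 - 3*o^2/2 - 10*o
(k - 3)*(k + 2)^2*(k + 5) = k^4 + 6*k^3 - 3*k^2 - 52*k - 60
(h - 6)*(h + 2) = h^2 - 4*h - 12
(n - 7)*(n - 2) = n^2 - 9*n + 14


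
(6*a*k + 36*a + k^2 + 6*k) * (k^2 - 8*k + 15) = 6*a*k^3 - 12*a*k^2 - 198*a*k + 540*a + k^4 - 2*k^3 - 33*k^2 + 90*k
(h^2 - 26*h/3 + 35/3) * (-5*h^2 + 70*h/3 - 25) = -5*h^4 + 200*h^3/3 - 2570*h^2/9 + 4400*h/9 - 875/3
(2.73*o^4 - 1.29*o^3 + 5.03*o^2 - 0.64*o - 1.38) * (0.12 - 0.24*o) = -0.6552*o^5 + 0.6372*o^4 - 1.362*o^3 + 0.7572*o^2 + 0.2544*o - 0.1656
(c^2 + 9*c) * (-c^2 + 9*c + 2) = -c^4 + 83*c^2 + 18*c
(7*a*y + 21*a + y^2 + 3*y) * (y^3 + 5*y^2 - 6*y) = 7*a*y^4 + 56*a*y^3 + 63*a*y^2 - 126*a*y + y^5 + 8*y^4 + 9*y^3 - 18*y^2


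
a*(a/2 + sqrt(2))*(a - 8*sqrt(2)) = a^3/2 - 3*sqrt(2)*a^2 - 16*a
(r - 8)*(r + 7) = r^2 - r - 56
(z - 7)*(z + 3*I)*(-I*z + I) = -I*z^3 + 3*z^2 + 8*I*z^2 - 24*z - 7*I*z + 21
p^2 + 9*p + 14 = (p + 2)*(p + 7)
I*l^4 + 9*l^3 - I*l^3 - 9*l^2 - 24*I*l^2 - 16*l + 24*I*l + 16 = (l - 4*I)^2*(l - I)*(I*l - I)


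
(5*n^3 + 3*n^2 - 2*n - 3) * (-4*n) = -20*n^4 - 12*n^3 + 8*n^2 + 12*n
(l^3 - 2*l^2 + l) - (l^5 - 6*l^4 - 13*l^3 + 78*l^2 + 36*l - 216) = -l^5 + 6*l^4 + 14*l^3 - 80*l^2 - 35*l + 216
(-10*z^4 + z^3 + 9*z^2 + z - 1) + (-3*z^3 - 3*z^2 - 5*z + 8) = -10*z^4 - 2*z^3 + 6*z^2 - 4*z + 7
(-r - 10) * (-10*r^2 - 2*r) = 10*r^3 + 102*r^2 + 20*r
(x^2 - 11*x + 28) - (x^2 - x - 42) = 70 - 10*x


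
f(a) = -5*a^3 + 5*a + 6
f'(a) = 5 - 15*a^2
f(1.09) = 4.97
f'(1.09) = -12.82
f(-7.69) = 2241.33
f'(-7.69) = -882.04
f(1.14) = 4.29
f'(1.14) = -14.49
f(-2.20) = 48.24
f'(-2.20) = -67.60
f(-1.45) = 13.99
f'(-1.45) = -26.54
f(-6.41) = 1290.82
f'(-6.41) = -611.32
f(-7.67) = 2223.74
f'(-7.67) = -877.43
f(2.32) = -44.84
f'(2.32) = -75.74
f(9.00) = -3594.00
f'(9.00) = -1210.00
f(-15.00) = 16806.00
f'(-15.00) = -3370.00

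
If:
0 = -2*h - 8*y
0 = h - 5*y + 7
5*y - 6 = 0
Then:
No Solution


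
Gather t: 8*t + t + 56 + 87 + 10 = 9*t + 153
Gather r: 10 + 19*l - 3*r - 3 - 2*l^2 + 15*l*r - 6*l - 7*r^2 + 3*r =-2*l^2 + 15*l*r + 13*l - 7*r^2 + 7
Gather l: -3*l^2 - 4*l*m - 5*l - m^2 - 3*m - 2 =-3*l^2 + l*(-4*m - 5) - m^2 - 3*m - 2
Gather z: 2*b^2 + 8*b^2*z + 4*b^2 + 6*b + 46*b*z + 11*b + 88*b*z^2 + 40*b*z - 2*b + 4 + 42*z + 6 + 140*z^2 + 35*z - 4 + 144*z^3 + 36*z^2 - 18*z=6*b^2 + 15*b + 144*z^3 + z^2*(88*b + 176) + z*(8*b^2 + 86*b + 59) + 6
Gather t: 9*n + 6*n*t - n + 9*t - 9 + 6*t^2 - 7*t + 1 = 8*n + 6*t^2 + t*(6*n + 2) - 8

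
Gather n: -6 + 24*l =24*l - 6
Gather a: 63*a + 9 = 63*a + 9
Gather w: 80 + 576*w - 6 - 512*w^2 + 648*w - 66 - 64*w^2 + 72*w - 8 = -576*w^2 + 1296*w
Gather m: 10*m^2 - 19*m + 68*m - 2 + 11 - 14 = 10*m^2 + 49*m - 5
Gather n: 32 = 32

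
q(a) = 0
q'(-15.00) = 0.00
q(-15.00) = 0.00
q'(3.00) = 0.00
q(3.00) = 0.00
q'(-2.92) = 0.00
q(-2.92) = 0.00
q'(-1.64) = 0.00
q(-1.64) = 0.00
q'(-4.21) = 0.00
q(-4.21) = 0.00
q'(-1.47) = 0.00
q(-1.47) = 0.00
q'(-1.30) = 0.00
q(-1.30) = 0.00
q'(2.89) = 0.00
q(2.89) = 0.00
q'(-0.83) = 0.00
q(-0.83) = 0.00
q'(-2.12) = 0.00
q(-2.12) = 0.00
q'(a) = 0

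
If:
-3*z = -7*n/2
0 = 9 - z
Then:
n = 54/7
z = 9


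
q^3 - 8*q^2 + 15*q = q*(q - 5)*(q - 3)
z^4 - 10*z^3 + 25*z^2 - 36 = (z - 6)*(z - 3)*(z - 2)*(z + 1)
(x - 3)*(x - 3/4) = x^2 - 15*x/4 + 9/4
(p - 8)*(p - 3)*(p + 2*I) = p^3 - 11*p^2 + 2*I*p^2 + 24*p - 22*I*p + 48*I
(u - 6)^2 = u^2 - 12*u + 36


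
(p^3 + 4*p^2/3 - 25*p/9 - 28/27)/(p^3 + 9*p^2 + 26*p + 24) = (27*p^3 + 36*p^2 - 75*p - 28)/(27*(p^3 + 9*p^2 + 26*p + 24))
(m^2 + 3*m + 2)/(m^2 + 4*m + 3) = (m + 2)/(m + 3)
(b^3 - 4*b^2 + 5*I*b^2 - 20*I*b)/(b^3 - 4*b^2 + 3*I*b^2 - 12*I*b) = (b + 5*I)/(b + 3*I)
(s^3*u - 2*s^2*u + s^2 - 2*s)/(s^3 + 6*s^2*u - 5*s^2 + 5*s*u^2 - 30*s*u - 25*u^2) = s*(s^2*u - 2*s*u + s - 2)/(s^3 + 6*s^2*u - 5*s^2 + 5*s*u^2 - 30*s*u - 25*u^2)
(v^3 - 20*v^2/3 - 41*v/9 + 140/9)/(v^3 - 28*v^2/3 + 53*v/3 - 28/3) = (v + 5/3)/(v - 1)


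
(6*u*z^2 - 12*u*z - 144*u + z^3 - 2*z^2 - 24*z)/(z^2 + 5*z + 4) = (6*u*z - 36*u + z^2 - 6*z)/(z + 1)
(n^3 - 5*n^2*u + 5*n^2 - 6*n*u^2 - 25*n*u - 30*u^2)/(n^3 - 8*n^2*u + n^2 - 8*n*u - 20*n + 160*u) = (-n^2 + 5*n*u + 6*u^2)/(-n^2 + 8*n*u + 4*n - 32*u)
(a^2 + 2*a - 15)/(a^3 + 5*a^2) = (a - 3)/a^2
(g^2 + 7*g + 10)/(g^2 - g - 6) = (g + 5)/(g - 3)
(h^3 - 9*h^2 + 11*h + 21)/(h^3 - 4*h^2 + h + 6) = (h - 7)/(h - 2)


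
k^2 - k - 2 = (k - 2)*(k + 1)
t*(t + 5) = t^2 + 5*t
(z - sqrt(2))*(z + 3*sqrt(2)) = z^2 + 2*sqrt(2)*z - 6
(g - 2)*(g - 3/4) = g^2 - 11*g/4 + 3/2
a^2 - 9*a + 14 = (a - 7)*(a - 2)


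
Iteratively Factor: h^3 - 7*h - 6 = (h - 3)*(h^2 + 3*h + 2) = (h - 3)*(h + 2)*(h + 1)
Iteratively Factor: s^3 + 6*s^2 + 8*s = (s)*(s^2 + 6*s + 8) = s*(s + 4)*(s + 2)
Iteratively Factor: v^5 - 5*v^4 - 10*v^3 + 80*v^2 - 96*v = (v - 2)*(v^4 - 3*v^3 - 16*v^2 + 48*v) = (v - 2)*(v + 4)*(v^3 - 7*v^2 + 12*v) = (v - 3)*(v - 2)*(v + 4)*(v^2 - 4*v) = v*(v - 3)*(v - 2)*(v + 4)*(v - 4)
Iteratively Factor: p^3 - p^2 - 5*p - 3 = (p - 3)*(p^2 + 2*p + 1) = (p - 3)*(p + 1)*(p + 1)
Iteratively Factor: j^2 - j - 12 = (j - 4)*(j + 3)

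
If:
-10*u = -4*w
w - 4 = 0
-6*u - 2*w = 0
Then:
No Solution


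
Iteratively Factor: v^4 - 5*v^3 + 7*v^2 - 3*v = (v - 3)*(v^3 - 2*v^2 + v) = (v - 3)*(v - 1)*(v^2 - v) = v*(v - 3)*(v - 1)*(v - 1)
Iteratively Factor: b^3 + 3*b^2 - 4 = (b + 2)*(b^2 + b - 2) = (b + 2)^2*(b - 1)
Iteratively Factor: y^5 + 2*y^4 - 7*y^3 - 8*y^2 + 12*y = (y - 1)*(y^4 + 3*y^3 - 4*y^2 - 12*y) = (y - 2)*(y - 1)*(y^3 + 5*y^2 + 6*y) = y*(y - 2)*(y - 1)*(y^2 + 5*y + 6) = y*(y - 2)*(y - 1)*(y + 2)*(y + 3)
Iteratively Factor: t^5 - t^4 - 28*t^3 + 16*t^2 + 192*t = (t + 3)*(t^4 - 4*t^3 - 16*t^2 + 64*t) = (t - 4)*(t + 3)*(t^3 - 16*t) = (t - 4)^2*(t + 3)*(t^2 + 4*t) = (t - 4)^2*(t + 3)*(t + 4)*(t)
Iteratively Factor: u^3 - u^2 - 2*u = (u)*(u^2 - u - 2) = u*(u - 2)*(u + 1)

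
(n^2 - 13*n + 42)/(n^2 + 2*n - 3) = (n^2 - 13*n + 42)/(n^2 + 2*n - 3)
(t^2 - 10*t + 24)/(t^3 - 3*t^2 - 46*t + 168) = 1/(t + 7)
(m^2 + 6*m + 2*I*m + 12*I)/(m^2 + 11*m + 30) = (m + 2*I)/(m + 5)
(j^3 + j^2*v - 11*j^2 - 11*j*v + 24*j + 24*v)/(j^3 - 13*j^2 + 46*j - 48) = (j + v)/(j - 2)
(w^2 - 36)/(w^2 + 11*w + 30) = (w - 6)/(w + 5)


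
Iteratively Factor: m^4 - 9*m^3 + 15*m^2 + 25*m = (m + 1)*(m^3 - 10*m^2 + 25*m) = (m - 5)*(m + 1)*(m^2 - 5*m) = m*(m - 5)*(m + 1)*(m - 5)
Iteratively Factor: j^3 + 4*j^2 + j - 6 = (j + 3)*(j^2 + j - 2) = (j - 1)*(j + 3)*(j + 2)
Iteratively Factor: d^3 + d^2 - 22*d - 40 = (d - 5)*(d^2 + 6*d + 8) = (d - 5)*(d + 4)*(d + 2)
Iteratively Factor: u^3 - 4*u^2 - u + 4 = (u + 1)*(u^2 - 5*u + 4) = (u - 4)*(u + 1)*(u - 1)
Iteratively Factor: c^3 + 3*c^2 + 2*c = (c + 2)*(c^2 + c) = c*(c + 2)*(c + 1)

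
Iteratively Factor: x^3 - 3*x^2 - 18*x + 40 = (x - 5)*(x^2 + 2*x - 8) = (x - 5)*(x + 4)*(x - 2)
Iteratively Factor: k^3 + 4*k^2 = (k)*(k^2 + 4*k) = k*(k + 4)*(k)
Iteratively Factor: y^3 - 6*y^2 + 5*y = (y - 1)*(y^2 - 5*y) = y*(y - 1)*(y - 5)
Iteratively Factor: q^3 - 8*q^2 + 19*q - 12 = (q - 4)*(q^2 - 4*q + 3) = (q - 4)*(q - 3)*(q - 1)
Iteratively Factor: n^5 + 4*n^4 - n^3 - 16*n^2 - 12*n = (n + 1)*(n^4 + 3*n^3 - 4*n^2 - 12*n) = n*(n + 1)*(n^3 + 3*n^2 - 4*n - 12) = n*(n - 2)*(n + 1)*(n^2 + 5*n + 6) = n*(n - 2)*(n + 1)*(n + 2)*(n + 3)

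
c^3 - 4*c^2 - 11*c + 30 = (c - 5)*(c - 2)*(c + 3)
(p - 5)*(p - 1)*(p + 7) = p^3 + p^2 - 37*p + 35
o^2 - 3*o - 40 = (o - 8)*(o + 5)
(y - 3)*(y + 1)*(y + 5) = y^3 + 3*y^2 - 13*y - 15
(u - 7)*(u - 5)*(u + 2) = u^3 - 10*u^2 + 11*u + 70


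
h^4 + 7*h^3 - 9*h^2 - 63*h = h*(h - 3)*(h + 3)*(h + 7)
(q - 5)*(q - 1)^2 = q^3 - 7*q^2 + 11*q - 5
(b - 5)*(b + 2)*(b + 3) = b^3 - 19*b - 30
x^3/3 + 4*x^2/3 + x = x*(x/3 + 1)*(x + 1)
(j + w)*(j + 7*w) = j^2 + 8*j*w + 7*w^2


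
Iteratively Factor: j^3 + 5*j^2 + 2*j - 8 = (j - 1)*(j^2 + 6*j + 8) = (j - 1)*(j + 2)*(j + 4)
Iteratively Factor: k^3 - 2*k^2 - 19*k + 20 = (k - 5)*(k^2 + 3*k - 4) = (k - 5)*(k + 4)*(k - 1)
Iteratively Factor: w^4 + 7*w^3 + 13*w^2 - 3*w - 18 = (w + 3)*(w^3 + 4*w^2 + w - 6) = (w - 1)*(w + 3)*(w^2 + 5*w + 6) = (w - 1)*(w + 3)^2*(w + 2)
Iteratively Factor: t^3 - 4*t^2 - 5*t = (t - 5)*(t^2 + t) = (t - 5)*(t + 1)*(t)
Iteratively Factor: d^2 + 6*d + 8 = (d + 2)*(d + 4)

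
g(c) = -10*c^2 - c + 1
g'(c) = -20*c - 1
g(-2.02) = -37.78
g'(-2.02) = 39.40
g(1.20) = -14.60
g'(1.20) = -25.00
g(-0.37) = 0.00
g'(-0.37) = 6.40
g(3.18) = -103.30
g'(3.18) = -64.60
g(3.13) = -100.10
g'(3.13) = -63.60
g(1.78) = -32.46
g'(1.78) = -36.60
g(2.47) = -62.48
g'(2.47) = -50.40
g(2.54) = -66.06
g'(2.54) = -51.80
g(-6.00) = -353.00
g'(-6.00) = 119.00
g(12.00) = -1451.00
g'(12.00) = -241.00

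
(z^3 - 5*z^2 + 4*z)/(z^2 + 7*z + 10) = z*(z^2 - 5*z + 4)/(z^2 + 7*z + 10)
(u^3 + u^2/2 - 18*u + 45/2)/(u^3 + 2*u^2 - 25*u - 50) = (2*u^2 - 9*u + 9)/(2*(u^2 - 3*u - 10))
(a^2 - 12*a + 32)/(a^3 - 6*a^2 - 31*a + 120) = (a - 4)/(a^2 + 2*a - 15)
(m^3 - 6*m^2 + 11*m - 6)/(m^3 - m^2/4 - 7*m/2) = 4*(m^2 - 4*m + 3)/(m*(4*m + 7))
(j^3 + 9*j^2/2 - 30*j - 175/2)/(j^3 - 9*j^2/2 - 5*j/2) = (2*j^2 + 19*j + 35)/(j*(2*j + 1))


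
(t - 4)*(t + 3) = t^2 - t - 12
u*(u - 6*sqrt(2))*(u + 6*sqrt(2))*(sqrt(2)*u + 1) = sqrt(2)*u^4 + u^3 - 72*sqrt(2)*u^2 - 72*u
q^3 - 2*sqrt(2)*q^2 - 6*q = q*(q - 3*sqrt(2))*(q + sqrt(2))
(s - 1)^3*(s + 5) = s^4 + 2*s^3 - 12*s^2 + 14*s - 5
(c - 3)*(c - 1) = c^2 - 4*c + 3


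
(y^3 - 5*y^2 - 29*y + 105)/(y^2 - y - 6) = (y^2 - 2*y - 35)/(y + 2)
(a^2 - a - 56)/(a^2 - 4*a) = (a^2 - a - 56)/(a*(a - 4))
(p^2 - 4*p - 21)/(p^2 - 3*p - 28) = (p + 3)/(p + 4)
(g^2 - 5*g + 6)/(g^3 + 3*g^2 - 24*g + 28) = (g - 3)/(g^2 + 5*g - 14)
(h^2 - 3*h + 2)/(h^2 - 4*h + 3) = (h - 2)/(h - 3)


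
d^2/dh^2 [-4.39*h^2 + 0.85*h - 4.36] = -8.78000000000000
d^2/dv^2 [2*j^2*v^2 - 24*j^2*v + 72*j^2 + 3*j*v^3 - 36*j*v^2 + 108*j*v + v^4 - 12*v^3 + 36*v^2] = 4*j^2 + 18*j*v - 72*j + 12*v^2 - 72*v + 72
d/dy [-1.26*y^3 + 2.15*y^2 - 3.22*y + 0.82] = -3.78*y^2 + 4.3*y - 3.22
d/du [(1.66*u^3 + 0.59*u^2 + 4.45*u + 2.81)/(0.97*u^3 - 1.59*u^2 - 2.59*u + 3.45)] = (-3.2117*u^4 - 17.2318*u^3 + 14.5513*u^2 + 13.0068*u + 22.6304)/(0.9409*u^6 - 3.0846*u^5 - 2.4965*u^4 + 14.9292*u^3 - 4.2629*u^2 - 17.871*u + 11.9025)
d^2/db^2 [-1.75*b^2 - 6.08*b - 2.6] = -3.50000000000000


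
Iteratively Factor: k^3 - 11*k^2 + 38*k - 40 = (k - 5)*(k^2 - 6*k + 8) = (k - 5)*(k - 2)*(k - 4)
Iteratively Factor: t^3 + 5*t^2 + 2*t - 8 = (t - 1)*(t^2 + 6*t + 8) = (t - 1)*(t + 4)*(t + 2)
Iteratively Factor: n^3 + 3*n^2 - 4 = (n + 2)*(n^2 + n - 2) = (n + 2)^2*(n - 1)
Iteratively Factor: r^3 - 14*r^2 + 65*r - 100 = (r - 5)*(r^2 - 9*r + 20) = (r - 5)^2*(r - 4)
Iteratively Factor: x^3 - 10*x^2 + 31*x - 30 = (x - 2)*(x^2 - 8*x + 15) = (x - 3)*(x - 2)*(x - 5)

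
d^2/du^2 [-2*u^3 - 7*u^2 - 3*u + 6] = -12*u - 14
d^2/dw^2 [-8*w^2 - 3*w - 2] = -16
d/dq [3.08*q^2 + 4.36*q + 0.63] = 6.16*q + 4.36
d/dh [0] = 0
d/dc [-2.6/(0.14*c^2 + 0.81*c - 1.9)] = (0.728*c + 2.106)/(0.14*c^2 + 0.81*c - 1.9)^2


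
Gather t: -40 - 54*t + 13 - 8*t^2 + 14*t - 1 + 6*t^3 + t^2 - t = 6*t^3 - 7*t^2 - 41*t - 28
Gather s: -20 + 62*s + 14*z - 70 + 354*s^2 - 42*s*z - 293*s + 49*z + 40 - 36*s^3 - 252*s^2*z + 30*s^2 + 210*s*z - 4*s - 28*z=-36*s^3 + s^2*(384 - 252*z) + s*(168*z - 235) + 35*z - 50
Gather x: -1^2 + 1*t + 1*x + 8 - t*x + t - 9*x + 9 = 2*t + x*(-t - 8) + 16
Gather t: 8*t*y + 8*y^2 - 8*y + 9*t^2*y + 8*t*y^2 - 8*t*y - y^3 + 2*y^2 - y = 9*t^2*y + 8*t*y^2 - y^3 + 10*y^2 - 9*y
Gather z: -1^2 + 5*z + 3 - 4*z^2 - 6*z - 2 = -4*z^2 - z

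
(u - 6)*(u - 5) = u^2 - 11*u + 30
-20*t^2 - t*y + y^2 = (-5*t + y)*(4*t + y)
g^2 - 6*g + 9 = (g - 3)^2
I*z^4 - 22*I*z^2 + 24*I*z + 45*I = (z - 3)^2*(z + 5)*(I*z + I)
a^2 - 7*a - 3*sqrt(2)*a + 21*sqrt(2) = (a - 7)*(a - 3*sqrt(2))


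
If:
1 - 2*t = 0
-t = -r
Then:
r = 1/2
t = 1/2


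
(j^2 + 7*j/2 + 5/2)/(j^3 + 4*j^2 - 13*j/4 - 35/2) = 2*(j + 1)/(2*j^2 + 3*j - 14)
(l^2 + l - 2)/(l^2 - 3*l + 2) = (l + 2)/(l - 2)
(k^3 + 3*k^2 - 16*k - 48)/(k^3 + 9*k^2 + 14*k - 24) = (k^2 - k - 12)/(k^2 + 5*k - 6)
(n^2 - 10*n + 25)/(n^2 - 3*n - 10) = (n - 5)/(n + 2)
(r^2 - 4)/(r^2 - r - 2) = (r + 2)/(r + 1)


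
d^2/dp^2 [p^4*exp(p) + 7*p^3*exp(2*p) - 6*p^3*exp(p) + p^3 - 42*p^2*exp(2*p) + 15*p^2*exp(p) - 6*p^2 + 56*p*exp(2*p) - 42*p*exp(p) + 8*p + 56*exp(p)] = p^4*exp(p) + 28*p^3*exp(2*p) + 2*p^3*exp(p) - 84*p^2*exp(2*p) - 9*p^2*exp(p) - 70*p*exp(2*p) - 18*p*exp(p) + 6*p + 140*exp(2*p) + 2*exp(p) - 12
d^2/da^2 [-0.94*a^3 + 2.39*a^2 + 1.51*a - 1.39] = 4.78 - 5.64*a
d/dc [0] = 0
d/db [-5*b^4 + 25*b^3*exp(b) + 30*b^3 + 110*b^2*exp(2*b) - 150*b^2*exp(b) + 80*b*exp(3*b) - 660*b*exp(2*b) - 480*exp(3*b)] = 25*b^3*exp(b) - 20*b^3 + 220*b^2*exp(2*b) - 75*b^2*exp(b) + 90*b^2 + 240*b*exp(3*b) - 1100*b*exp(2*b) - 300*b*exp(b) - 1360*exp(3*b) - 660*exp(2*b)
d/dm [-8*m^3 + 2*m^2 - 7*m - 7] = -24*m^2 + 4*m - 7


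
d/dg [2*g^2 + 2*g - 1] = 4*g + 2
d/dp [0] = 0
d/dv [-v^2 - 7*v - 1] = -2*v - 7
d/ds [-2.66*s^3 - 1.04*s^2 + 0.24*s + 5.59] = -7.98*s^2 - 2.08*s + 0.24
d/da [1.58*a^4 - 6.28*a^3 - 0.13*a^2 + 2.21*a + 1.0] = 6.32*a^3 - 18.84*a^2 - 0.26*a + 2.21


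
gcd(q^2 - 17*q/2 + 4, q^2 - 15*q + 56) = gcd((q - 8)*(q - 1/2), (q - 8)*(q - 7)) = q - 8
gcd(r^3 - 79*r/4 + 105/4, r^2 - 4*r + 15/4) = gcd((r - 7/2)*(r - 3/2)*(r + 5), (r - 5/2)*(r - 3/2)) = r - 3/2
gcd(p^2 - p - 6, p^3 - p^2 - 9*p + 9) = p - 3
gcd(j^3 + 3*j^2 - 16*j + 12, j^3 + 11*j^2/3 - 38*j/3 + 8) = j^2 + 5*j - 6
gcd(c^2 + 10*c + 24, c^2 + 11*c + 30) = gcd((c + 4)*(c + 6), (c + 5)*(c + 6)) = c + 6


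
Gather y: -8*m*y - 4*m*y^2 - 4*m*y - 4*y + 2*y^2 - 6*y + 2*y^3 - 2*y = 2*y^3 + y^2*(2 - 4*m) + y*(-12*m - 12)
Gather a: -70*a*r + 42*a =a*(42 - 70*r)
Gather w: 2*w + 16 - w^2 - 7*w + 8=-w^2 - 5*w + 24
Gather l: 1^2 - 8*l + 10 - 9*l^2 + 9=-9*l^2 - 8*l + 20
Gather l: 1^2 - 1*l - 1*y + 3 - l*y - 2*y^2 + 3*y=l*(-y - 1) - 2*y^2 + 2*y + 4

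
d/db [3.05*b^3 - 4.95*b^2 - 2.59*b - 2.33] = 9.15*b^2 - 9.9*b - 2.59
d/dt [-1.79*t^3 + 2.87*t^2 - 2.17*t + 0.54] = -5.37*t^2 + 5.74*t - 2.17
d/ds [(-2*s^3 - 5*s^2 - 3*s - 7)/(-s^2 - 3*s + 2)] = (2*s^4 + 12*s^3 - 34*s - 27)/(s^4 + 6*s^3 + 5*s^2 - 12*s + 4)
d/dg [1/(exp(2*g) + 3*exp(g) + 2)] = (-2*exp(g) - 3)*exp(g)/(exp(2*g) + 3*exp(g) + 2)^2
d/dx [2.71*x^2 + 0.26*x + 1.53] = 5.42*x + 0.26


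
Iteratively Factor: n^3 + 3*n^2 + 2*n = (n + 2)*(n^2 + n) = (n + 1)*(n + 2)*(n)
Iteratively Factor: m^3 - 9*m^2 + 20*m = (m - 4)*(m^2 - 5*m) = m*(m - 4)*(m - 5)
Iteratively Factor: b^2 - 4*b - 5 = (b + 1)*(b - 5)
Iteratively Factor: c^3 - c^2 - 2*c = (c - 2)*(c^2 + c) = (c - 2)*(c + 1)*(c)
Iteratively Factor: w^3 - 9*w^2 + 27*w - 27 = (w - 3)*(w^2 - 6*w + 9) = (w - 3)^2*(w - 3)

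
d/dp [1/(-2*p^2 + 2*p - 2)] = (p - 1/2)/(p^2 - p + 1)^2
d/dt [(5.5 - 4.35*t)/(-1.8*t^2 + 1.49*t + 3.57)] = (-7.83*t^2 + 19.8*t - 23.7245)/(3.24*t^4 - 5.364*t^3 - 10.6319*t^2 + 10.6386*t + 12.7449)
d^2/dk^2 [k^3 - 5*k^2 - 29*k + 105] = 6*k - 10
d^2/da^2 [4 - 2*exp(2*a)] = -8*exp(2*a)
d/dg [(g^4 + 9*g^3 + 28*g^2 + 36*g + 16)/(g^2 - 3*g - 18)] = 2*(g^5 - 63*g^3 - 303*g^2 - 520*g - 300)/(g^4 - 6*g^3 - 27*g^2 + 108*g + 324)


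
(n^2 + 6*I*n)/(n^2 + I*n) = (n + 6*I)/(n + I)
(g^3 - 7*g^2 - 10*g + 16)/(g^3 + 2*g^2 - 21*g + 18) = (g^2 - 6*g - 16)/(g^2 + 3*g - 18)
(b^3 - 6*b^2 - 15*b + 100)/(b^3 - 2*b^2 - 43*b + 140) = (b^2 - b - 20)/(b^2 + 3*b - 28)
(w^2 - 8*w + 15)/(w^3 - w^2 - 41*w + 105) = 1/(w + 7)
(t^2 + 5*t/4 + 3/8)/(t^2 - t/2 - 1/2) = (t + 3/4)/(t - 1)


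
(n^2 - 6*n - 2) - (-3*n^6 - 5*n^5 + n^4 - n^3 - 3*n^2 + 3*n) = 3*n^6 + 5*n^5 - n^4 + n^3 + 4*n^2 - 9*n - 2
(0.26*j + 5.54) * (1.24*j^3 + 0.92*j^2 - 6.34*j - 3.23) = 0.3224*j^4 + 7.1088*j^3 + 3.4484*j^2 - 35.9634*j - 17.8942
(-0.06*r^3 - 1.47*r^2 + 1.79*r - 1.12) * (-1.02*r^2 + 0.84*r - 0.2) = 0.0612*r^5 + 1.449*r^4 - 3.0486*r^3 + 2.94*r^2 - 1.2988*r + 0.224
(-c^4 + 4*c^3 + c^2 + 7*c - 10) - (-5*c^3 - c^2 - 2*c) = -c^4 + 9*c^3 + 2*c^2 + 9*c - 10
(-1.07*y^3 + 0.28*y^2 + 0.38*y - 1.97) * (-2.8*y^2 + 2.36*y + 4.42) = 2.996*y^5 - 3.3092*y^4 - 5.1326*y^3 + 7.6504*y^2 - 2.9696*y - 8.7074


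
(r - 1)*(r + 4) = r^2 + 3*r - 4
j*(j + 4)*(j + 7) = j^3 + 11*j^2 + 28*j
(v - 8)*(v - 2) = v^2 - 10*v + 16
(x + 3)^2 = x^2 + 6*x + 9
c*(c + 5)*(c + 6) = c^3 + 11*c^2 + 30*c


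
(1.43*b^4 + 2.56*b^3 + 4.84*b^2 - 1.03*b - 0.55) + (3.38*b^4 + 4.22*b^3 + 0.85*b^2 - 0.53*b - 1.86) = 4.81*b^4 + 6.78*b^3 + 5.69*b^2 - 1.56*b - 2.41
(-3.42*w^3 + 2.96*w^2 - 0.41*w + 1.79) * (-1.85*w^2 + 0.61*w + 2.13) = 6.327*w^5 - 7.5622*w^4 - 4.7205*w^3 + 2.7432*w^2 + 0.2186*w + 3.8127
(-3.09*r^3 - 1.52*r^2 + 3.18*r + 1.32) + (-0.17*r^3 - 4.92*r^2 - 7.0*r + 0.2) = -3.26*r^3 - 6.44*r^2 - 3.82*r + 1.52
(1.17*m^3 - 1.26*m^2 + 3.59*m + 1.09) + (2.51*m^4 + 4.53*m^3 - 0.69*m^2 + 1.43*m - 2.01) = 2.51*m^4 + 5.7*m^3 - 1.95*m^2 + 5.02*m - 0.92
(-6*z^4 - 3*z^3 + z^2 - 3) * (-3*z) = 18*z^5 + 9*z^4 - 3*z^3 + 9*z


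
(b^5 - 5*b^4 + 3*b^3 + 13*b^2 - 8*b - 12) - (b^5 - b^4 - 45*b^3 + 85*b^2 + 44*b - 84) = -4*b^4 + 48*b^3 - 72*b^2 - 52*b + 72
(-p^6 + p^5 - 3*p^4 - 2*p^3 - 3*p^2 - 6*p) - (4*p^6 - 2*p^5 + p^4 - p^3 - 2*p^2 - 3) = -5*p^6 + 3*p^5 - 4*p^4 - p^3 - p^2 - 6*p + 3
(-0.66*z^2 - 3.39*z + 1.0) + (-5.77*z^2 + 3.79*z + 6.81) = -6.43*z^2 + 0.4*z + 7.81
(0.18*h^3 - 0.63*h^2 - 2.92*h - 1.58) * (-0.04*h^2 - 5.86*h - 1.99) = -0.0072*h^5 - 1.0296*h^4 + 3.4504*h^3 + 18.4281*h^2 + 15.0696*h + 3.1442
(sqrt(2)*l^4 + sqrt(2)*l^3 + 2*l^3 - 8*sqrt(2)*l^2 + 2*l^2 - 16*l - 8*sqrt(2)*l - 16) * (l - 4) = sqrt(2)*l^5 - 3*sqrt(2)*l^4 + 2*l^4 - 12*sqrt(2)*l^3 - 6*l^3 - 24*l^2 + 24*sqrt(2)*l^2 + 32*sqrt(2)*l + 48*l + 64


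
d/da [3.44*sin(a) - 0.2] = 3.44*cos(a)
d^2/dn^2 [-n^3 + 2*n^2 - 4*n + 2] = 4 - 6*n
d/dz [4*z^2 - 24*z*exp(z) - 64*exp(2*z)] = -24*z*exp(z) + 8*z - 128*exp(2*z) - 24*exp(z)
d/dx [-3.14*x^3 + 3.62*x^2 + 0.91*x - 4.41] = -9.42*x^2 + 7.24*x + 0.91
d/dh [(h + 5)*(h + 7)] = 2*h + 12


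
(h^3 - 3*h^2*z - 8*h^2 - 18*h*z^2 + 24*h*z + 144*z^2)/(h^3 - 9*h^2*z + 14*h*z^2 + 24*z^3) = (-h^2 - 3*h*z + 8*h + 24*z)/(-h^2 + 3*h*z + 4*z^2)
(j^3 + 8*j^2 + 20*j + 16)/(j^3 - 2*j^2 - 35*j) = (j^3 + 8*j^2 + 20*j + 16)/(j*(j^2 - 2*j - 35))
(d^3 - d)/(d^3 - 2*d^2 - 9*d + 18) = (d^3 - d)/(d^3 - 2*d^2 - 9*d + 18)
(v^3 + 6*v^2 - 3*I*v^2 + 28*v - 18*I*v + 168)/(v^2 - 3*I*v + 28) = v + 6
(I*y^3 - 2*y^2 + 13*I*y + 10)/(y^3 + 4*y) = (I*y^2 - 4*y + 5*I)/(y*(y + 2*I))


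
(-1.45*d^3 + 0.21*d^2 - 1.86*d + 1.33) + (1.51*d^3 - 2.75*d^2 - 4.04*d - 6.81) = 0.0600000000000001*d^3 - 2.54*d^2 - 5.9*d - 5.48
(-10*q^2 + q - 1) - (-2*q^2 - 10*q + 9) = -8*q^2 + 11*q - 10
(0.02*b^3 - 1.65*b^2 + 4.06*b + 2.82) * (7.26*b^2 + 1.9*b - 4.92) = 0.1452*b^5 - 11.941*b^4 + 26.2422*b^3 + 36.3052*b^2 - 14.6172*b - 13.8744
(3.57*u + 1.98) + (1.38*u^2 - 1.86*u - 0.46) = 1.38*u^2 + 1.71*u + 1.52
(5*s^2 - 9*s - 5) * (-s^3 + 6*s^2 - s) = -5*s^5 + 39*s^4 - 54*s^3 - 21*s^2 + 5*s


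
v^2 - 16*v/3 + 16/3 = (v - 4)*(v - 4/3)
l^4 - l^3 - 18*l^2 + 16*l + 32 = (l - 4)*(l - 2)*(l + 1)*(l + 4)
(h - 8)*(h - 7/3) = h^2 - 31*h/3 + 56/3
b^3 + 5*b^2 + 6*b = b*(b + 2)*(b + 3)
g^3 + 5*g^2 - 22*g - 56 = (g - 4)*(g + 2)*(g + 7)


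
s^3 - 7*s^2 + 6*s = s*(s - 6)*(s - 1)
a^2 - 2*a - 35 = (a - 7)*(a + 5)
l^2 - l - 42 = (l - 7)*(l + 6)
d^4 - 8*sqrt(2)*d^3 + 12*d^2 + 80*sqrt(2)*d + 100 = (d - 5*sqrt(2))^2*(d + sqrt(2))^2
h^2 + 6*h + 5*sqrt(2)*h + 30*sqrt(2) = (h + 6)*(h + 5*sqrt(2))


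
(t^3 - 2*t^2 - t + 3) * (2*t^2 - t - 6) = 2*t^5 - 5*t^4 - 6*t^3 + 19*t^2 + 3*t - 18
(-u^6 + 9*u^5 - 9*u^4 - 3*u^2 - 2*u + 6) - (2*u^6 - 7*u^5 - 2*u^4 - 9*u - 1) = -3*u^6 + 16*u^5 - 7*u^4 - 3*u^2 + 7*u + 7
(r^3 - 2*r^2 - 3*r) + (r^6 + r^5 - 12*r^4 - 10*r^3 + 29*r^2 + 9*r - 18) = r^6 + r^5 - 12*r^4 - 9*r^3 + 27*r^2 + 6*r - 18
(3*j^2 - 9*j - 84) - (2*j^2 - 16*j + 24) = j^2 + 7*j - 108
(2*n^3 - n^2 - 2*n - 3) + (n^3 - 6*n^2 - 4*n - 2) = 3*n^3 - 7*n^2 - 6*n - 5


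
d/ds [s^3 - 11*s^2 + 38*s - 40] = 3*s^2 - 22*s + 38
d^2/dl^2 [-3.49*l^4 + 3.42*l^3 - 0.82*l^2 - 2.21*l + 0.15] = -41.88*l^2 + 20.52*l - 1.64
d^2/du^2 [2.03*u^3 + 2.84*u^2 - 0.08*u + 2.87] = 12.18*u + 5.68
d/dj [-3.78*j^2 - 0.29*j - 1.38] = -7.56*j - 0.29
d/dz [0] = 0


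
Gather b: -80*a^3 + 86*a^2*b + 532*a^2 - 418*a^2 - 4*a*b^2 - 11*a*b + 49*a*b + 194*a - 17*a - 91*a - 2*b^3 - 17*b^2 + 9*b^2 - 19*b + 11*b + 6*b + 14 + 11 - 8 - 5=-80*a^3 + 114*a^2 + 86*a - 2*b^3 + b^2*(-4*a - 8) + b*(86*a^2 + 38*a - 2) + 12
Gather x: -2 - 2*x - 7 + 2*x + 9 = 0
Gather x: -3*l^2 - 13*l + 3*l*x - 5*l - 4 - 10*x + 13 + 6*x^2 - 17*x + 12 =-3*l^2 - 18*l + 6*x^2 + x*(3*l - 27) + 21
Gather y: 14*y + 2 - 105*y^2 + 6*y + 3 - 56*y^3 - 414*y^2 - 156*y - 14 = -56*y^3 - 519*y^2 - 136*y - 9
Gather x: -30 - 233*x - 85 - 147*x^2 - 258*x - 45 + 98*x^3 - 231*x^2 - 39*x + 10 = 98*x^3 - 378*x^2 - 530*x - 150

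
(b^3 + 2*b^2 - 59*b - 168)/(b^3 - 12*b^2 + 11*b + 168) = (b + 7)/(b - 7)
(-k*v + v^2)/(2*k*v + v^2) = (-k + v)/(2*k + v)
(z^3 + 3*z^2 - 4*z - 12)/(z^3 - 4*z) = (z + 3)/z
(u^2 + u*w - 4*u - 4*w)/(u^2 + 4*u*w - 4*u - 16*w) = (u + w)/(u + 4*w)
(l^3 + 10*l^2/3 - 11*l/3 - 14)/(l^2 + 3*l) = l + 1/3 - 14/(3*l)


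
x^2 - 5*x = x*(x - 5)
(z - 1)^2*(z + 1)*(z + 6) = z^4 + 5*z^3 - 7*z^2 - 5*z + 6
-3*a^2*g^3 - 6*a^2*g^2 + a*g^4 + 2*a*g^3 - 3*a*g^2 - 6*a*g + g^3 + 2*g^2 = g*(-3*a + g)*(g + 2)*(a*g + 1)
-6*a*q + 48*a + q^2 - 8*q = (-6*a + q)*(q - 8)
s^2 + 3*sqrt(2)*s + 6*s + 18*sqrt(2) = (s + 6)*(s + 3*sqrt(2))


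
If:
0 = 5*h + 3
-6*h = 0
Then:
No Solution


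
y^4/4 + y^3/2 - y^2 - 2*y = y*(y/4 + 1/2)*(y - 2)*(y + 2)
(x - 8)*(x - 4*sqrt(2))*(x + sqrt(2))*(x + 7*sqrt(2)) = x^4 - 8*x^3 + 4*sqrt(2)*x^3 - 50*x^2 - 32*sqrt(2)*x^2 - 56*sqrt(2)*x + 400*x + 448*sqrt(2)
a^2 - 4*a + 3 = (a - 3)*(a - 1)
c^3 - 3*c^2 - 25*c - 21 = (c - 7)*(c + 1)*(c + 3)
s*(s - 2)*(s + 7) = s^3 + 5*s^2 - 14*s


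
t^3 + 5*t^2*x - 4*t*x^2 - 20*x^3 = (t - 2*x)*(t + 2*x)*(t + 5*x)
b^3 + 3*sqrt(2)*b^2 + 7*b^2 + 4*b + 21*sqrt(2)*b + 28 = (b + 7)*(b + sqrt(2))*(b + 2*sqrt(2))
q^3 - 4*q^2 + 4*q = q*(q - 2)^2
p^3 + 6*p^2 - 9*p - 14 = (p - 2)*(p + 1)*(p + 7)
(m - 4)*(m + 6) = m^2 + 2*m - 24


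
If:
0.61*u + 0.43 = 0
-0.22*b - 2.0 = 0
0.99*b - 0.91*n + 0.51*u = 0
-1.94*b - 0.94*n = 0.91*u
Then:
No Solution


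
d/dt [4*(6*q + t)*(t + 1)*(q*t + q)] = 4*q*(t + 1)*(12*q + 3*t + 1)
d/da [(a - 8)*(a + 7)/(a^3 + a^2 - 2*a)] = (-a^4 + 2*a^3 + 167*a^2 + 112*a - 112)/(a^2*(a^4 + 2*a^3 - 3*a^2 - 4*a + 4))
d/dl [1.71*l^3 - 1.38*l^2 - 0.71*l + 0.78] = 5.13*l^2 - 2.76*l - 0.71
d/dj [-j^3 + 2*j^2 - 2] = j*(4 - 3*j)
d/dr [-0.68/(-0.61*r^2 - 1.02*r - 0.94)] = (-0.8296*r - 0.6936)/(0.61*r^2 + 1.02*r + 0.94)^2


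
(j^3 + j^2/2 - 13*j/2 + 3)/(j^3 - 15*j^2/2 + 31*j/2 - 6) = (j^2 + j - 6)/(j^2 - 7*j + 12)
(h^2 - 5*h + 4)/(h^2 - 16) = (h - 1)/(h + 4)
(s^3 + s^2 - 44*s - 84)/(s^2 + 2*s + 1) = (s^3 + s^2 - 44*s - 84)/(s^2 + 2*s + 1)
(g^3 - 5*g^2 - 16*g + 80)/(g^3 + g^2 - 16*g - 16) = (g - 5)/(g + 1)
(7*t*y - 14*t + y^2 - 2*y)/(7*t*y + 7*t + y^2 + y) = (y - 2)/(y + 1)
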